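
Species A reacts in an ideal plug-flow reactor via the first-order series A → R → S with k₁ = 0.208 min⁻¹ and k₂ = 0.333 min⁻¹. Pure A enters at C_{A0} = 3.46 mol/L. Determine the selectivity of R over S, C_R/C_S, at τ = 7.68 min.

0.352

The intermediate concentration in a first-order A→B→C sequence is C_R = k₁C_{A0}(e^(−k₁τ) − e^(−k₂τ))/(k₂−k₁).
e^(−k₁τ) = e^(−0.208×7.68) = e^(−1.597) = 0.2024; e^(−k₂τ) = e^(−2.557) = 0.07750.
C_R = 0.208×3.46/(0.333−0.208) × (0.2024−0.07750) = 5.757×0.1249 = 0.7192 mol/L.
C_A = C_{A0}e^(−k₁τ) = 0.7004 mol/L, so C_S = C_{A0}−C_A−C_R = 2.040 mol/L; C_R/C_S = 0.352.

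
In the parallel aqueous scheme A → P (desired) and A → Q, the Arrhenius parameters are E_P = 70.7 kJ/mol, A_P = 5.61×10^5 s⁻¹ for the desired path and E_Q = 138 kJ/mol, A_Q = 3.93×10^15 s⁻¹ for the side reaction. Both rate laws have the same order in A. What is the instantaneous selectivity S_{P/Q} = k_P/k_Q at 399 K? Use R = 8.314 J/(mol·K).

With equal orders, S_{P/Q} = k_P/k_Q = (A_P/A_Q)·exp[(E_Q−E_P)/(RT)].
(E_Q−E_P)/(RT) = (138−70.7)×10³/(8.314×399) = 67300/3317 = 20.29.
k_P/k_Q = (5.61×10^5/3.93×10^15)·exp(20.29) = 1.427×10^-10 × 6.469×10^8 = 0.0923.

0.0923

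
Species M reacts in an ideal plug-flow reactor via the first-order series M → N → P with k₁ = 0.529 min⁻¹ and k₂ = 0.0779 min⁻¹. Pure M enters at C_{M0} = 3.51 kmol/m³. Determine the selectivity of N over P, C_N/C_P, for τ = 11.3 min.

0.940

For first-order series with pure M initially, C_N(τ) = k₁C_{M0}/(k₂−k₁)·(e^(−k₁τ) − e^(−k₂τ)).
e^(−k₁τ) = e^(−0.529×11.3) = e^(−5.978) = 0.002535; e^(−k₂τ) = e^(−0.8803) = 0.4147.
C_N = 0.529×3.51/(0.0779−0.529) × (0.002535−0.4147) = (-4.116)×(-0.4121) = 1.696 kmol/m³.
C_M = C_{M0}e^(−k₁τ) = 0.008897 kmol/m³, so C_P = C_{M0}−C_M−C_N = 1.805 kmol/m³; C_N/C_P = 0.940.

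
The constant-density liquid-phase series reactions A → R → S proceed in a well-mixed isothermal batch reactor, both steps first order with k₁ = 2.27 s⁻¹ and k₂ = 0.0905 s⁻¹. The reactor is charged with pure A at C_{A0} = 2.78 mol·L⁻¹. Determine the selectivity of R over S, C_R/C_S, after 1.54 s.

For first-order series with pure A initially, C_R(t) = k₁C_{A0}/(k₂−k₁)·(e^(−k₁t) − e^(−k₂t)).
e^(−k₁t) = e^(−2.27×1.54) = e^(−3.496) = 0.03032; e^(−k₂t) = e^(−0.1394) = 0.8699.
C_R = 2.27×2.78/(0.0905−2.27) × (0.03032−0.8699) = (-2.895)×(-0.8396) = 2.431 mol·L⁻¹.
C_A = C_{A0}e^(−k₁t) = 0.08430 mol·L⁻¹, so C_S = C_{A0}−C_A−C_R = 0.2647 mol·L⁻¹; C_R/C_S = 9.18.

9.18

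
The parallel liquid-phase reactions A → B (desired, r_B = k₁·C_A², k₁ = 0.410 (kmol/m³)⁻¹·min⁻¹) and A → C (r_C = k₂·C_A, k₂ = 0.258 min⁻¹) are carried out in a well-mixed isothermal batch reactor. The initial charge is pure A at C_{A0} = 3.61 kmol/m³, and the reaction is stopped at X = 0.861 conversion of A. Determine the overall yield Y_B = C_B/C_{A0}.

0.631

C_A = C_{A0}(1−X) = 0.5018 kmol/m³.
Along a PFR/batch, dC_C/dC_A = −r_C/(r_B+r_C) = −k₂/(k₂+k₁·C_A).
Integrating from C_{A0} to C_A: C_C = (0.258/0.410)·ln[(0.258+0.410·3.61)/(0.258+0.410·0.502)] = 0.6293·ln(1.738/0.4637) = 0.8314 kmol/m³.
Then C_B = (C_{A0}−C_A) − C_C = 3.108 − 0.8314 = 2.277 kmol/m³.
Y_B = C_B/C_{A0} = 2.277/3.61 = 0.631.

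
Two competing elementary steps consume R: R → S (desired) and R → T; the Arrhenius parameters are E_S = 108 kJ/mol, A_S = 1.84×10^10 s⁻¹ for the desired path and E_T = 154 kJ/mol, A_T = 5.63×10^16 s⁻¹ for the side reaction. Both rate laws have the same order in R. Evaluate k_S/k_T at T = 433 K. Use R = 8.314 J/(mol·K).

0.116

With equal orders, S_{S/T} = k_S/k_T = (A_S/A_T)·exp[(E_T−E_S)/(RT)].
(E_T−E_S)/(RT) = (154−108)×10³/(8.314×433) = 46000/3600 = 12.78.
k_S/k_T = (1.84×10^10/5.63×10^16)·exp(12.78) = 3.268×10^-7 × 3.543×10^5 = 0.116.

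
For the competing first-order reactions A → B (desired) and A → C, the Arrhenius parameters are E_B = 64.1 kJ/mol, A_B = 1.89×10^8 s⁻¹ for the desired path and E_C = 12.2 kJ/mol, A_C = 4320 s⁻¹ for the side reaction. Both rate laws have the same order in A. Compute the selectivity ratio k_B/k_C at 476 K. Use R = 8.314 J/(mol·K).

With equal orders, S_{B/C} = k_B/k_C = (A_B/A_C)·exp[(E_C−E_B)/(RT)].
(E_C−E_B)/(RT) = (12.2−64.1)×10³/(8.314×476) = -51900/3957 = -13.11.
k_B/k_C = (1.89×10^8/4320)·exp(-13.11) = 43750 × 2.016×10^-6 = 0.0882.

0.0882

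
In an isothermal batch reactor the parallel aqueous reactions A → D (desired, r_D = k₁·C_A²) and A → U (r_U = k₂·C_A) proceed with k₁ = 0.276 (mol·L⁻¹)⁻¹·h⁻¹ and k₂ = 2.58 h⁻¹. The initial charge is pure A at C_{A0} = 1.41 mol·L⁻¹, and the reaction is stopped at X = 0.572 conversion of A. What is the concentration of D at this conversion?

0.0780 mol·L⁻¹

C_A = C_{A0}(1−X) = 0.6035 mol·L⁻¹.
Along a PFR/batch, dC_U/dC_A = −r_U/(r_D+r_U) = −k₂/(k₂+k₁·C_A).
Integrating from C_{A0} to C_A: C_U = (2.58/0.276)·ln[(2.58+0.276·1.41)/(2.58+0.276·0.603)] = 9.348·ln(2.969/2.747) = 0.7285 mol·L⁻¹.
Then C_D = (C_{A0}−C_A) − C_U = 0.8065 − 0.7285 = 0.07805 mol·L⁻¹.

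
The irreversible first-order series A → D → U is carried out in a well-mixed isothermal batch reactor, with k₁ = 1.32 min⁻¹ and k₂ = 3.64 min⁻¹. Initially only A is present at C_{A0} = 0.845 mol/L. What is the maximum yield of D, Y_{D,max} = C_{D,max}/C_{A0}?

For a first-order series the maximum intermediate yield is C_{D,max}/C_{A0} = (k₁/k₂)^[k₂/(k₂−k₁)].
= (1.32/3.64)^(3.64/(3.64−1.32)) = (0.3626)^(1.569) = 0.2036.

0.204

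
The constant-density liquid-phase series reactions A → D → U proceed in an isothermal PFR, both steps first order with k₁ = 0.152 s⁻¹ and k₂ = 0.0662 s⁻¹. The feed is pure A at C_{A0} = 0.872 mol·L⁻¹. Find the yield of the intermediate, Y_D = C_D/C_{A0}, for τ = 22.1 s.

Solving the coupled first-order balances gives C_D(τ) = [k₁/(k₂−k₁)]·C_{A0}·(e^(−k₁τ) − e^(−k₂τ)).
e^(−k₁τ) = e^(−0.152×22.1) = e^(−3.359) = 0.03476; e^(−k₂τ) = e^(−1.463) = 0.2315.
C_D = 0.152×0.872/(0.0662−0.152) × (0.03476−0.2315) = (-1.545)×(-0.1968) = 0.3040 mol·L⁻¹.
Y_D = C_D/C_{A0} = 0.3040/0.872 = 0.349.

0.349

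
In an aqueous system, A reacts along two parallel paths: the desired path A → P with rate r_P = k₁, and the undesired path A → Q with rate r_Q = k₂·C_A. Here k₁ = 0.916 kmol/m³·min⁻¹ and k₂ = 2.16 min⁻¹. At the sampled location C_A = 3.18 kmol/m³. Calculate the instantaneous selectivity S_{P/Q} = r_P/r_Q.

0.133

S_{P/Q} = r_P/r_Q = (k₁)/(k₂·C_A) = (k₁/k₂)·C_A⁻¹.
= (0.916) / (2.16×3.180) = 0.9160/6.869 = 0.133.
The undesired path is higher order in A, so low C_A (CSTR or dilute feed) favours P.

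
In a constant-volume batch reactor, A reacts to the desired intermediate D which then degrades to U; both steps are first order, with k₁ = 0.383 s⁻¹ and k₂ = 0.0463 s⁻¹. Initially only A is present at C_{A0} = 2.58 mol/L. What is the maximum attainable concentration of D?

Evaluating C_D at t_opt = ln(k₂/k₁)/(k₂−k₁) gives C_{D,max}/C_{A0} = (k₁/k₂)^[k₂/(k₂−k₁)].
= (0.383/0.0463)^(0.0463/(0.0463−0.383)) = (8.272)^(-0.1375) = 0.7479.
C_{D,max} = 0.7479×2.58 = 1.93 mol/L.

1.93 mol/L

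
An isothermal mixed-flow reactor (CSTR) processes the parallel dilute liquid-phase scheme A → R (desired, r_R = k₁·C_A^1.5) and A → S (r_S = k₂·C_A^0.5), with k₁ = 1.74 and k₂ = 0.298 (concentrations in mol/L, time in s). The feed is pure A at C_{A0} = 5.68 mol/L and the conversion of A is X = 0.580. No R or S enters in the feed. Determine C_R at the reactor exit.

Exit C_A = C_{A0}(1−X) = 5.68×0.420 = 2.386 mol/L.
A CSTR operates uniformly at the exit composition, giving r_R = 6.411 and r_S = 0.4603 (each k·C_A^n at C_A = 2.386).
Fraction of consumed A going to R: r_R/(r_R+r_S) = 0.9330.
C_R = 0.9330·C_{A0}·X = 0.9330×5.68×0.580 = 3.07 mol/L.

3.07 mol/L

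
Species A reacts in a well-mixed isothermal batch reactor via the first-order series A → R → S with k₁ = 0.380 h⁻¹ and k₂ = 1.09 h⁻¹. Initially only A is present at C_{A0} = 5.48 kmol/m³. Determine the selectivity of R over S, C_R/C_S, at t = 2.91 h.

0.301

For first-order series with pure A initially, C_R(t) = k₁C_{A0}/(k₂−k₁)·(e^(−k₁t) − e^(−k₂t)).
e^(−k₁t) = e^(−0.380×2.91) = e^(−1.106) = 0.3309; e^(−k₂t) = e^(−3.172) = 0.04192.
C_R = 0.380×5.48/(1.09−0.380) × (0.3309−0.04192) = 2.933×0.2890 = 0.8477 kmol/m³.
C_A = C_{A0}e^(−k₁t) = 1.814 kmol/m³, so C_S = C_{A0}−C_A−C_R = 2.819 kmol/m³; C_R/C_S = 0.301.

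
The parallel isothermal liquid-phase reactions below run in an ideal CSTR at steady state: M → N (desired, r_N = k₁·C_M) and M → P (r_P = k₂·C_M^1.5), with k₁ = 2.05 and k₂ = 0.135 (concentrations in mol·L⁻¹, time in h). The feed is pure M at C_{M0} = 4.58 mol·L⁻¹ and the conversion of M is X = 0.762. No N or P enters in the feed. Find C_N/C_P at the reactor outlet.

14.5

Exit C_M = C_{M0}(1−X) = 4.58×0.238 = 1.090 mol·L⁻¹.
A CSTR operates uniformly at the exit composition, giving r_N = 2.235 and r_P = 0.1536 (each k·C_M^n at C_M = 1.090).
Overall selectivity = C_N/C_P = r_Nτ/(r_Pτ) = r_N/r_P = 14.5.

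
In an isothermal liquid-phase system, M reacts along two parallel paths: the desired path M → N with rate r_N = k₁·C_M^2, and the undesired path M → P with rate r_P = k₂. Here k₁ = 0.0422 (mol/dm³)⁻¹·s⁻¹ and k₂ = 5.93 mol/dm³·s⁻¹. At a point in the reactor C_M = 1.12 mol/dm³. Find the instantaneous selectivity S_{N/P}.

0.00893

S_{N/P} = r_N/r_P = (k₁·C_M^2)/(k₂) = (k₁/k₂)·C_M^2.
= (0.0422×1.120^2) / (5.93) = 0.05294/5.930 = 0.00893.
Since the desired path is higher order in M, keeping C_M high (PFR or concentrated feed) favours N.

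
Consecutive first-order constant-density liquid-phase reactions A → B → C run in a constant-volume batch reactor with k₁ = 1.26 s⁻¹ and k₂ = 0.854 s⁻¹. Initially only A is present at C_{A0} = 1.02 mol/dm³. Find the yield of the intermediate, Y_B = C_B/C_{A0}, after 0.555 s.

0.390

For first-order series with pure A initially, C_B(t) = k₁C_{A0}/(k₂−k₁)·(e^(−k₁t) − e^(−k₂t)).
e^(−k₁t) = e^(−1.26×0.555) = e^(−0.6993) = 0.4969; e^(−k₂t) = e^(−0.4740) = 0.6225.
C_B = 1.26×1.02/(0.854−1.26) × (0.4969−0.6225) = (-3.166)×(-0.1256) = 0.3976 mol/dm³.
Y_B = C_B/C_{A0} = 0.3976/1.02 = 0.390.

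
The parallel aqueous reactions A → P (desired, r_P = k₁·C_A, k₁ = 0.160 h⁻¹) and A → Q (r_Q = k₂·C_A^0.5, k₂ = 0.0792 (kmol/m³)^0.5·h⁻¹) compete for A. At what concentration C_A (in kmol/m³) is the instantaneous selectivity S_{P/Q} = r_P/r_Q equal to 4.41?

S_{P/Q} = (k₁/k₂)·C_A^0.5 ⇒ C_A = (S·k₂/k₁)^(2).
= (4.41×0.0792/0.160)^(2) = (2.183)^(2) = 4.77 kmol/m³.

4.77 kmol/m³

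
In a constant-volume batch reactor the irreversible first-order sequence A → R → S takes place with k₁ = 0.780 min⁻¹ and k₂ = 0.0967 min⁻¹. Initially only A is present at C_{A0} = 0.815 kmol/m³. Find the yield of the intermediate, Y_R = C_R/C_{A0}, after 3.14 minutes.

0.744

For first-order series with pure A initially, C_R(t) = k₁C_{A0}/(k₂−k₁)·(e^(−k₁t) − e^(−k₂t)).
e^(−k₁t) = e^(−0.780×3.14) = e^(−2.449) = 0.08636; e^(−k₂t) = e^(−0.3036) = 0.7381.
C_R = 0.780×0.815/(0.0967−0.780) × (0.08636−0.7381) = (-0.9303)×(-0.6518) = 0.6064 kmol/m³.
Y_R = C_R/C_{A0} = 0.6064/0.815 = 0.744.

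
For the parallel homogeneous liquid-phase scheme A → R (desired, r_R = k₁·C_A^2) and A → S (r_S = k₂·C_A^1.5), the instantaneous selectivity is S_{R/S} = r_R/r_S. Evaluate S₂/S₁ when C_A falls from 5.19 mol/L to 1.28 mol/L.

S_{R/S} = (k₁/k₂)·C_A^0.5, so S₂/S₁ = (C_{A,2}/C_{A,1})^0.5.
= (1.28/5.19)^0.5 = (0.2466)^0.5 = 0.497.
Selectivity toward R falls as C_A falls — high-concentration operation is favoured.

0.497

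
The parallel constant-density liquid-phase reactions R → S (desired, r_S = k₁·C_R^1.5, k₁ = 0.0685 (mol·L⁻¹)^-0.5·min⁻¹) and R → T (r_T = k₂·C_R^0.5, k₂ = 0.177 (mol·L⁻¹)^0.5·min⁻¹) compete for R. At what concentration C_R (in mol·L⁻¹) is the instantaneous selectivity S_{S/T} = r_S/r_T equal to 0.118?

0.305 mol·L⁻¹

S_{S/T} = (k₁/k₂)·C_R ⇒ C_R = S·k₂/k₁.
= 0.118×0.177/0.0685 = 0.305 mol·L⁻¹.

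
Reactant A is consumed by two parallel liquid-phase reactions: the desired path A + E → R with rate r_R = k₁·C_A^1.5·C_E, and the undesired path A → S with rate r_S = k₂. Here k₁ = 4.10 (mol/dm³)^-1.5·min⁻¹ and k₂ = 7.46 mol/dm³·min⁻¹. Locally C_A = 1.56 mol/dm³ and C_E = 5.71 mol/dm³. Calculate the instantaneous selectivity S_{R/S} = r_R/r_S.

S_{R/S} = r_R/r_S = (k₁·C_A^1.5·C_E)/(k₂) = (k₁/k₂)·C_A^1.5·C_E.
= (4.10×1.560^1.5×5.710) / (7.46) = 45.61/7.460 = 6.11.
Since the desired path is higher order in A, keeping C_A high (PFR or concentrated feed) favours R.

6.11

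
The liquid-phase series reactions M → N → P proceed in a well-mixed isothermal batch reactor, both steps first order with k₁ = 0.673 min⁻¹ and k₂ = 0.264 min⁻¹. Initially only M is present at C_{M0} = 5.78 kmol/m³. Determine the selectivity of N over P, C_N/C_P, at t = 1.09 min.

5.84

Solving the coupled first-order balances gives C_N(t) = [k₁/(k₂−k₁)]·C_{M0}·(e^(−k₁t) − e^(−k₂t)).
e^(−k₁t) = e^(−0.673×1.09) = e^(−0.7336) = 0.4802; e^(−k₂t) = e^(−0.2878) = 0.7499.
C_N = 0.673×5.78/(0.264−0.673) × (0.4802−0.7499) = (-9.511)×(-0.2697) = 2.566 kmol/m³.
C_M = C_{M0}e^(−k₁t) = 2.776 kmol/m³, so C_P = C_{M0}−C_M−C_N = 0.4389 kmol/m³; C_N/C_P = 5.84.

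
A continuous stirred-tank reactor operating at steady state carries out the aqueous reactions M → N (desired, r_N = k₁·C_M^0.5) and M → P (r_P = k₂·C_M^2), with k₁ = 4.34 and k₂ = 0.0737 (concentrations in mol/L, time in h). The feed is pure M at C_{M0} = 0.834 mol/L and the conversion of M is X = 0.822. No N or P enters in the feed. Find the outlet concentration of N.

0.685 mol/L

Exit C_M = C_{M0}(1−X) = 0.834×0.178 = 0.1485 mol/L.
Rates in a CSTR are evaluated at the outlet concentration: r_N = 4.34×0.1485^0.5 = 1.672, r_P = 0.0737×0.1485^2 = 0.001624.
Fraction of consumed M going to N: r_N/(r_N+r_P) = 0.9990.
C_N = 0.9990·C_{M0}·X = 0.9990×0.834×0.822 = 0.685 mol/L.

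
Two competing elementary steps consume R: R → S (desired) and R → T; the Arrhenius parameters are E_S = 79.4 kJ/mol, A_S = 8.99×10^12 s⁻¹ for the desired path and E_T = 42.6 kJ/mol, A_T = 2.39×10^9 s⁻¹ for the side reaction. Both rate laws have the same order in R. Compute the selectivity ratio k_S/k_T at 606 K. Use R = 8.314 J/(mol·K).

2.53

With equal orders, S_{S/T} = k_S/k_T = (A_S/A_T)·exp[(E_T−E_S)/(RT)].
(E_T−E_S)/(RT) = (42.6−79.4)×10³/(8.314×606) = -36800/5038 = -7.304.
k_S/k_T = (8.99×10^12/2.39×10^9)·exp(-7.304) = 3762 × 6.728×10^-4 = 2.53.
Since E_S > E_T, raising the temperature improves selectivity toward S.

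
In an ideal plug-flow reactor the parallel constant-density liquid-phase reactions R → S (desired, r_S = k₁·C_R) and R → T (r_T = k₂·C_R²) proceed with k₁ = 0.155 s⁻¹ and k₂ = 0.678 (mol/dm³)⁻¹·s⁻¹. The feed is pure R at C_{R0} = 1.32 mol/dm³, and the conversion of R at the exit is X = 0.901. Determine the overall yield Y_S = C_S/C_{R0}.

0.253

C_R = C_{R0}(1−X) = 0.1307 mol/dm³.
Along a PFR/batch, dC_S/dC_R = −r_S/(r_S+r_T) = −k₁/(k₁+k₂·C_R).
Integrating from C_{R0} to C_R: C_S = (0.155/0.678)·ln[(0.155+0.678·1.32)/(0.155+0.678·0.131)] = 0.2286·ln(1.050/0.2436) = 0.3340 mol/dm³.
Y_S = C_S/C_{R0} = 0.3340/1.32 = 0.253.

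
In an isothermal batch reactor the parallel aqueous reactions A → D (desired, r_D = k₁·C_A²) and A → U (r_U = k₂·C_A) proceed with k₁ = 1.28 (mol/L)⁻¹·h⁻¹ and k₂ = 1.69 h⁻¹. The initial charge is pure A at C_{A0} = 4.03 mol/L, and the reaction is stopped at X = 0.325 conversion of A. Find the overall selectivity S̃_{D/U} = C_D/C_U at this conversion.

C_A = C_{A0}(1−X) = 2.720 mol/L.
Along a PFR/batch, dC_U/dC_A = −r_U/(r_D+r_U) = −k₂/(k₂+k₁·C_A).
Integrating from C_{A0} to C_A: C_U = (1.69/1.28)·ln[(1.69+1.28·4.03)/(1.69+1.28·2.72)] = 1.320·ln(6.848/5.172) = 0.3707 mol/L.
Then C_D = (C_{A0}−C_A) − C_U = 1.310 − 0.3707 = 0.9390 mol/L.
S̃_{D/U} = C_D/C_U = 0.9390/0.3707 = 2.53.

2.53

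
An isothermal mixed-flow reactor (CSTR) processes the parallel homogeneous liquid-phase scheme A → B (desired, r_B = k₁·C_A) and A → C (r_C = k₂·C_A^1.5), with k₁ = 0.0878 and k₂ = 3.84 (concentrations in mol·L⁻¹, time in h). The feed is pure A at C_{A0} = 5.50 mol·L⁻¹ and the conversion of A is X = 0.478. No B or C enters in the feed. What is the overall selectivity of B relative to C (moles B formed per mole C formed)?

Exit C_A = C_{A0}(1−X) = 5.50×0.522 = 2.871 mol·L⁻¹.
A CSTR operates uniformly at the exit composition, giving r_B = 0.2521 and r_C = 18.68 (each k·C_A^n at C_A = 2.871).
Overall selectivity = C_B/C_C = r_Bτ/(r_Cτ) = r_B/r_C = 0.0135.

0.0135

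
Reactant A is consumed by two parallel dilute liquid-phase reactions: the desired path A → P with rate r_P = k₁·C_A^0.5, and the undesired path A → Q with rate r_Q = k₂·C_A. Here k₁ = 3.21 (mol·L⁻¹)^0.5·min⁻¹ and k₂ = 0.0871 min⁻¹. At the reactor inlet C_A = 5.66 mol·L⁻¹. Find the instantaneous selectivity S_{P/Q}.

15.5

S_{P/Q} = r_P/r_Q = (k₁·C_A^0.5)/(k₂·C_A) = (k₁/k₂)·C_A^-0.5.
= (3.21×5.660^0.5) / (0.0871×5.660) = 7.637/0.4930 = 15.5.
The undesired path is higher order in A, so low C_A (CSTR or dilute feed) favours P.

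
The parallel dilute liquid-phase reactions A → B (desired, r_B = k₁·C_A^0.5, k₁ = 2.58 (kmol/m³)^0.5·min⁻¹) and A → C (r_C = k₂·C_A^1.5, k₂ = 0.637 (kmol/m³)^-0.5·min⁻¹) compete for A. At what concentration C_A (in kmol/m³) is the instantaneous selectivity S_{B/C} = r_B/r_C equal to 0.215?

18.8 kmol/m³

S_{B/C} = (k₁/k₂)·C_A⁻¹ ⇒ C_A = (S·k₂/k₁)^(-1).
= (0.215×0.637/2.58)^(-1) = (0.05308)^(-1) = 18.8 kmol/m³.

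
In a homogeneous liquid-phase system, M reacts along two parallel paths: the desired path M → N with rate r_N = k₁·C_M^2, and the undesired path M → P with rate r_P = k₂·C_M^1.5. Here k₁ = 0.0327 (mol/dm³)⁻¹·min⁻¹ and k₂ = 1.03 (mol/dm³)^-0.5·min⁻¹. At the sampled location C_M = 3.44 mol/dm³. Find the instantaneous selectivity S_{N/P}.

S_{N/P} = r_N/r_P = (k₁·C_M^2)/(k₂·C_M^1.5) = (k₁/k₂)·C_M^0.5.
= (0.0327×3.440^2) / (1.03×3.440^1.5) = 0.3870/6.572 = 0.0589.
Since the desired path is higher order in M, keeping C_M high (PFR or concentrated feed) favours N.

0.0589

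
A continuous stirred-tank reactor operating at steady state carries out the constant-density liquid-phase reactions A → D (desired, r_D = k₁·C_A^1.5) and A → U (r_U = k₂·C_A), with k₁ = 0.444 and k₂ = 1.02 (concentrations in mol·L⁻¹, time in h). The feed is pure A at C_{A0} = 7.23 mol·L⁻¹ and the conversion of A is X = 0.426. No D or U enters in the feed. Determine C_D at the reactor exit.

Exit C_A = C_{A0}(1−X) = 7.23×0.574 = 4.150 mol·L⁻¹.
Rates in a CSTR are evaluated at the outlet concentration: r_D = 0.444×4.150^1.5 = 3.754, r_U = 1.02×4.150 = 4.233.
Fraction of consumed A going to D: r_D/(r_D+r_U) = 0.4700.
C_D = 0.4700·C_{A0}·X = 0.4700×7.23×0.426 = 1.45 mol·L⁻¹.

1.45 mol·L⁻¹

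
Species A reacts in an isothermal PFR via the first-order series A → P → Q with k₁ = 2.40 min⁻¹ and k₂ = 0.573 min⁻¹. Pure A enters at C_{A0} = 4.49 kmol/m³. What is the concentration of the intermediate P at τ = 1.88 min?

For first-order series with pure A initially, C_P(τ) = k₁C_{A0}/(k₂−k₁)·(e^(−k₁τ) − e^(−k₂τ)).
e^(−k₁τ) = e^(−2.40×1.88) = e^(−4.512) = 0.01098; e^(−k₂τ) = e^(−1.077) = 0.3405.
C_P = 2.40×4.49/(0.573−2.40) × (0.01098−0.3405) = (-5.898)×(-0.3296) = 1.944 kmol/m³.

1.94 kmol/m³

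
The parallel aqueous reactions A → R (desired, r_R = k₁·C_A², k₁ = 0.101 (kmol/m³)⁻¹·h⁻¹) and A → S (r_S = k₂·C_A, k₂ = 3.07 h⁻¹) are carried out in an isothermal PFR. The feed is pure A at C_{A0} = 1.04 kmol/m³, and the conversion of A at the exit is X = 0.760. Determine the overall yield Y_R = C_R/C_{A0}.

C_A = C_{A0}(1−X) = 0.2496 kmol/m³.
Along a PFR/batch, dC_S/dC_A = −r_S/(r_R+r_S) = −k₂/(k₂+k₁·C_A).
Integrating from C_{A0} to C_A: C_S = (3.07/0.101)·ln[(3.07+0.101·1.04)/(3.07+0.101·0.250)] = 30.40·ln(3.175/3.095) = 0.7740 kmol/m³.
Then C_R = (C_{A0}−C_A) − C_S = 0.7904 − 0.7740 = 0.01638 kmol/m³.
Y_R = C_R/C_{A0} = 0.01638/1.04 = 0.0157.

0.0157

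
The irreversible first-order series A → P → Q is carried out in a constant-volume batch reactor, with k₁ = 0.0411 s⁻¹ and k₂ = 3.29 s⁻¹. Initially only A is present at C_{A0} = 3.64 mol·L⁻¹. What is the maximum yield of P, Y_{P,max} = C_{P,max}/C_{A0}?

0.0118

At the optimum, C_{P,max}/C_{A0} = (k₁/k₂)^[k₂/(k₂−k₁)].
= (0.0411/3.29)^(3.29/(3.29−0.0411)) = (0.01249)^(1.013) = 0.01182.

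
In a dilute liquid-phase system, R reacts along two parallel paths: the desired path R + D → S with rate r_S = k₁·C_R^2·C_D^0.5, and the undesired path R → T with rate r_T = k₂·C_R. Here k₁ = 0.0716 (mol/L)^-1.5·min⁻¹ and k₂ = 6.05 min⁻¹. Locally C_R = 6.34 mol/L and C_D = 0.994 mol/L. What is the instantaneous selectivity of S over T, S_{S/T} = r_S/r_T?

0.0748

S_{S/T} = r_S/r_T = (k₁·C_R^2·C_D^0.5)/(k₂·C_R) = (k₁/k₂)·C_R·C_D^0.5.
= (0.0716×6.340^2×0.9940^0.5) / (6.05×6.340) = 2.869/38.36 = 0.0748.
Since the desired path is higher order in R, keeping C_R high (PFR or concentrated feed) favours S.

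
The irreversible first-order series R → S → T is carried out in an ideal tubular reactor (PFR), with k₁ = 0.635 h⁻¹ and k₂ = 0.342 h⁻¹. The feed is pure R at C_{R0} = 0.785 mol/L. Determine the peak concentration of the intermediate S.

0.381 mol/L

For a first-order series the maximum intermediate yield is C_{S,max}/C_{R0} = (k₁/k₂)^[k₂/(k₂−k₁)].
= (0.635/0.342)^(0.342/(0.342−0.635)) = (1.857)^(-1.167) = 0.4856.
C_{S,max} = 0.4856×0.785 = 0.381 mol/L.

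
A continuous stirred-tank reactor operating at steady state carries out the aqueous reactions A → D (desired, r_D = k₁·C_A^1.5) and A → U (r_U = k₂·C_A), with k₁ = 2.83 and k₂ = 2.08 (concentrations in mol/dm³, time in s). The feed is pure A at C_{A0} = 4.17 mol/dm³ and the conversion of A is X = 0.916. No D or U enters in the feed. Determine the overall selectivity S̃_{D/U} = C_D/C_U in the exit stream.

Exit C_A = C_{A0}(1−X) = 4.17×0.0840 = 0.3503 mol/dm³.
A CSTR operates uniformly at the exit composition, giving r_D = 0.5867 and r_U = 0.7286 (each k·C_A^n at C_A = 0.3503).
Overall selectivity = C_D/C_U = r_Dτ/(r_Uτ) = r_D/r_U = 0.805.

0.805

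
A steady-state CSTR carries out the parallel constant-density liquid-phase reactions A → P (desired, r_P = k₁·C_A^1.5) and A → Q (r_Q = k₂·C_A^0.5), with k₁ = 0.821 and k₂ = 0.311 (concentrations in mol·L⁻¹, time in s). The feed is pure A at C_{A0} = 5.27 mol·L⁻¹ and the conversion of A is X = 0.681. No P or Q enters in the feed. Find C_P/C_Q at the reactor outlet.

4.44

Exit C_A = C_{A0}(1−X) = 5.27×0.319 = 1.681 mol·L⁻¹.
Rates in a CSTR are evaluated at the outlet concentration: r_P = 0.821×1.681^1.5 = 1.790, r_Q = 0.311×1.681^0.5 = 0.4032.
Overall selectivity = C_P/C_Q = r_Pτ/(r_Qτ) = r_P/r_Q = 4.44.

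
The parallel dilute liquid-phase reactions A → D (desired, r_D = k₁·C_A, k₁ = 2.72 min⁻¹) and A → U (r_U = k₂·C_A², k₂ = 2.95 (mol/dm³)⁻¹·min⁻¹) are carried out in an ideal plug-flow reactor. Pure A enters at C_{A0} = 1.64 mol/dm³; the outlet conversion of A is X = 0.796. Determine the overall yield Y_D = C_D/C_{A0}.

C_A = C_{A0}(1−X) = 0.3346 mol/dm³.
Along a PFR/batch, dC_D/dC_A = −r_D/(r_D+r_U) = −k₁/(k₁+k₂·C_A).
Integrating from C_{A0} to C_A: C_D = (2.72/2.95)·ln[(2.72+2.95·1.64)/(2.72+2.95·0.335)] = 0.9220·ln(7.558/3.707) = 0.6569 mol/dm³.
Y_D = C_D/C_{A0} = 0.6569/1.64 = 0.401.

0.401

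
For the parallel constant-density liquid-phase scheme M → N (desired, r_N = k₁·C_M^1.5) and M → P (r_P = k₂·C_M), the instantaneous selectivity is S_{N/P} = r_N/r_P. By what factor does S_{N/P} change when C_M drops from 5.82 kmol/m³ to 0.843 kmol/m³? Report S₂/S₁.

S_{N/P} = (k₁/k₂)·C_M^0.5, so S₂/S₁ = (C_{M,2}/C_{M,1})^0.5.
= (0.843/5.82)^0.5 = (0.1448)^0.5 = 0.381.
Selectivity toward N falls as C_M falls — high-concentration operation is favoured.

0.381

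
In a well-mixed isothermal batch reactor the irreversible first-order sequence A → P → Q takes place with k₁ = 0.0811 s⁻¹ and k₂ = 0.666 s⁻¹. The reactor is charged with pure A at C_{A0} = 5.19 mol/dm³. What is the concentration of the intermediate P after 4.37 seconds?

Solving the coupled first-order balances gives C_P(t) = [k₁/(k₂−k₁)]·C_{A0}·(e^(−k₁t) − e^(−k₂t)).
e^(−k₁t) = e^(−0.0811×4.37) = e^(−0.3544) = 0.7016; e^(−k₂t) = e^(−2.910) = 0.05445.
C_P = 0.0811×5.19/(0.666−0.0811) × (0.7016−0.05445) = 0.7196×0.6471 = 0.4657 mol/dm³.

0.466 mol/dm³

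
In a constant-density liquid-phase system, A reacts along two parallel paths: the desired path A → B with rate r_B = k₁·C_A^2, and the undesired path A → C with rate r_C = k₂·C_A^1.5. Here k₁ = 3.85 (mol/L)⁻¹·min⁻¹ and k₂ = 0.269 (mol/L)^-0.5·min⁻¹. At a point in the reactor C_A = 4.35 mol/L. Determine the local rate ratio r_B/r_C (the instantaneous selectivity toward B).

S_{B/C} = r_B/r_C = (k₁·C_A^2)/(k₂·C_A^1.5) = (k₁/k₂)·C_A^0.5.
= (3.85×4.350^2) / (0.269×4.350^1.5) = 72.85/2.441 = 29.9.

29.9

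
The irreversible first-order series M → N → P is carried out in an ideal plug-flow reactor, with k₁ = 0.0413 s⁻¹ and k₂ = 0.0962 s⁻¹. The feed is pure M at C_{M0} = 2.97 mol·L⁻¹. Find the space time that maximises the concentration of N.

15.4 s

Setting dC_N/dτ = 0 gives τ_opt = ln(k₂/k₁)/(k₂−k₁).
= ln(0.0962/0.0413)/(0.0962−0.0413) = ln(2.329)/0.05490 = 0.8456/0.05490 = 15.4 s.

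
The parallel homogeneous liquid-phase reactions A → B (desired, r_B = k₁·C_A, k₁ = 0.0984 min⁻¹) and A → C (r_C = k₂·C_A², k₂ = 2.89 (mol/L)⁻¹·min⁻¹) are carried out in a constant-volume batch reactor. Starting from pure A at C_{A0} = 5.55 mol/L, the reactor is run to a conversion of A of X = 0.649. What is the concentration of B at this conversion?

C_A = C_{A0}(1−X) = 1.948 mol/L.
Along a PFR/batch, dC_B/dC_A = −r_B/(r_B+r_C) = −k₁/(k₁+k₂·C_A).
Integrating from C_{A0} to C_A: C_B = (0.0984/2.89)·ln[(0.0984+2.89·5.55)/(0.0984+2.89·1.95)] = 0.03405·ln(16.14/5.728) = 0.03527 mol/L.

0.0353 mol/L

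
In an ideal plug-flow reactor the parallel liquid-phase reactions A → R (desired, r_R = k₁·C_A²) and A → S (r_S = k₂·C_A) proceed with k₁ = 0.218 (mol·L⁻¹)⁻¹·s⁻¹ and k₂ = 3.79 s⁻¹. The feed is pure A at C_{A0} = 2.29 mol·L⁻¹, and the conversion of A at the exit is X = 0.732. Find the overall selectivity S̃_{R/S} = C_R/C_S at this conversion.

C_A = C_{A0}(1−X) = 0.6137 mol·L⁻¹.
Along a PFR/batch, dC_S/dC_A = −r_S/(r_R+r_S) = −k₂/(k₂+k₁·C_A).
Integrating from C_{A0} to C_A: C_S = (3.79/0.218)·ln[(3.79+0.218·2.29)/(3.79+0.218·0.614)] = 17.39·ln(4.289/3.924) = 1.548 mol·L⁻¹.
Then C_R = (C_{A0}−C_A) − C_S = 1.676 − 1.548 = 0.1282 mol·L⁻¹.
S̃_{R/S} = C_R/C_S = 0.1282/1.548 = 0.0828.

0.0828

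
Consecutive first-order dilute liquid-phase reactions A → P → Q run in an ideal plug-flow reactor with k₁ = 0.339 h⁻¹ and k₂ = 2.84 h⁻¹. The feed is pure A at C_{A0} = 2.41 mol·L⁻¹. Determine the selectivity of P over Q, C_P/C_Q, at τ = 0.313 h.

1.92

The intermediate concentration in a first-order A→B→C sequence is C_P = k₁C_{A0}(e^(−k₁τ) − e^(−k₂τ))/(k₂−k₁).
e^(−k₁τ) = e^(−0.339×0.313) = e^(−0.1061) = 0.8993; e^(−k₂τ) = e^(−0.8889) = 0.4111.
C_P = 0.339×2.41/(2.84−0.339) × (0.8993−0.4111) = 0.3267×0.4882 = 0.1595 mol·L⁻¹.
C_A = C_{A0}e^(−k₁τ) = 2.167 mol·L⁻¹, so C_Q = C_{A0}−C_A−C_P = 0.08313 mol·L⁻¹; C_P/C_Q = 1.92.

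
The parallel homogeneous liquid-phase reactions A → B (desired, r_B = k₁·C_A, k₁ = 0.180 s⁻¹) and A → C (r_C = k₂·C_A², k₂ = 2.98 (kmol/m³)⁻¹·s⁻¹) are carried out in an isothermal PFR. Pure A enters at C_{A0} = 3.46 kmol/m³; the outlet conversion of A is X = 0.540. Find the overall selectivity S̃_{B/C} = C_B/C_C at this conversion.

0.0251

C_A = C_{A0}(1−X) = 1.592 kmol/m³.
Along a PFR/batch, dC_B/dC_A = −r_B/(r_B+r_C) = −k₁/(k₁+k₂·C_A).
Integrating from C_{A0} to C_A: C_B = (0.180/2.98)·ln[(0.180+2.98·3.46)/(0.180+2.98·1.59)] = 0.06040·ln(10.49/4.923) = 0.04570 kmol/m³.
C_C = (C_{A0}−C_A)−C_B = 1.823 kmol/m³; S̃_{B/C} = 0.04570/1.823 = 0.0251.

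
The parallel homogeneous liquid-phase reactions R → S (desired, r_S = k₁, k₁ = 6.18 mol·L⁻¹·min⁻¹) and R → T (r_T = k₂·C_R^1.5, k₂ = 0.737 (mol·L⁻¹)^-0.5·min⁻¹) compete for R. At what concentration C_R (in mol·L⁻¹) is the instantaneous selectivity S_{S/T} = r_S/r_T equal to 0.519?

S_{S/T} = (k₁/k₂)·C_R^-1.5 ⇒ C_R = (S·k₂/k₁)^(1/(-1.5)).
= (0.519×0.737/6.18)^(-0.6667) = (0.06189)^(-0.6667) = 6.39 mol·L⁻¹.

6.39 mol·L⁻¹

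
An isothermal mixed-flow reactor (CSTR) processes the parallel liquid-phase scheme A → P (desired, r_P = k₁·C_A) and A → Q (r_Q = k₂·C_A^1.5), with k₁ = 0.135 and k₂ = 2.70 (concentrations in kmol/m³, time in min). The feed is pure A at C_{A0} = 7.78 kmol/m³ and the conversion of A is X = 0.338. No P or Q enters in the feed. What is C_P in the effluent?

0.0567 kmol/m³

Exit C_A = C_{A0}(1−X) = 7.78×0.662 = 5.150 kmol/m³.
Rates in a CSTR are evaluated at the outlet concentration: r_P = 0.135×5.150 = 0.6953, r_Q = 2.70×5.150^1.5 = 31.56.
Fraction of consumed A going to P: r_P/(r_P+r_Q) = 0.02156.
C_P = 0.02156·C_{A0}·X = 0.02156×7.78×0.338 = 0.0567 kmol/m³.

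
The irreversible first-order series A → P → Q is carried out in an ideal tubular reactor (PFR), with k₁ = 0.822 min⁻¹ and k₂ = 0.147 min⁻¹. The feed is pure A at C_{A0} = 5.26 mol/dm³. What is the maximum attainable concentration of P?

3.62 mol/dm³

Evaluating C_P at τ_opt = ln(k₂/k₁)/(k₂−k₁) gives C_{P,max}/C_{A0} = (k₁/k₂)^[k₂/(k₂−k₁)].
= (0.822/0.147)^(0.147/(0.147−0.822)) = (5.592)^(-0.2178) = 0.6874.
C_{P,max} = 0.6874×5.26 = 3.62 mol/dm³.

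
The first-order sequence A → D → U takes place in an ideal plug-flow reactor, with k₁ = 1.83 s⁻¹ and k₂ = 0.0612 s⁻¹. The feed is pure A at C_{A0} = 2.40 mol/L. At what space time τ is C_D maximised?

For first-order series the maximum of C_D occurs at τ_opt = ln(k₂/k₁)/(k₂−k₁).
= ln(0.0612/1.83)/(0.0612−1.83) = ln(0.03344)/-1.769 = -3.398/-1.769 = 1.92 s.

1.92 s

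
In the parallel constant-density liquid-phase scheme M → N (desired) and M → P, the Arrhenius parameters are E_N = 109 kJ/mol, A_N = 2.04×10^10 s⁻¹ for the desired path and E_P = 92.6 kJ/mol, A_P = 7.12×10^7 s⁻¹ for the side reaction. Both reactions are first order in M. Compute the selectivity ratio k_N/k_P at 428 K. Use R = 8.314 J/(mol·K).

k_N/k_P = (A_N/A_P)·exp[−(E_N−E_P)/(RT)] = (A_N/A_P)·exp[(E_P−E_N)/(RT)].
(E_P−E_N)/(RT) = (92.6−109)×10³/(8.314×428) = -16400/3558 = -4.609.
k_N/k_P = (2.04×10^10/7.12×10^7)·exp(-4.609) = 286.5 × 0.009964 = 2.85.

2.85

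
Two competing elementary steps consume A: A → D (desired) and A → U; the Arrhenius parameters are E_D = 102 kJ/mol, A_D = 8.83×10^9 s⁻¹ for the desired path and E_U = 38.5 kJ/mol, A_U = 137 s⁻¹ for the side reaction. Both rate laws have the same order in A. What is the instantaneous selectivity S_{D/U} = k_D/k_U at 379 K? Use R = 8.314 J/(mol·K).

Since both paths have the same order in A, the concentration cancels and S_{D/U} = k_D/k_U = (A_D/A_U)·exp[(E_U−E_D)/(RT)].
(E_U−E_D)/(RT) = (38.5−102)×10³/(8.314×379) = -63500/3151 = -20.15.
k_D/k_U = (8.83×10^9/137)·exp(-20.15) = 6.445×10^7 × 1.770×10^-9 = 0.114.

0.114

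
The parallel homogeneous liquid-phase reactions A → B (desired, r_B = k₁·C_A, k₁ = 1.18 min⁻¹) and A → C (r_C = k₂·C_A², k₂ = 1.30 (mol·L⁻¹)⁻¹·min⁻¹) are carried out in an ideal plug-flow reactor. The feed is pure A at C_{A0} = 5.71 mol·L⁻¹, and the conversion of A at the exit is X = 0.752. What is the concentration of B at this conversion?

C_A = C_{A0}(1−X) = 1.416 mol·L⁻¹.
Along a PFR/batch, dC_B/dC_A = −r_B/(r_B+r_C) = −k₁/(k₁+k₂·C_A).
Integrating from C_{A0} to C_A: C_B = (1.18/1.30)·ln[(1.18+1.30·5.71)/(1.18+1.30·1.42)] = 0.9077·ln(8.603/3.021) = 0.9499 mol·L⁻¹.

0.950 mol·L⁻¹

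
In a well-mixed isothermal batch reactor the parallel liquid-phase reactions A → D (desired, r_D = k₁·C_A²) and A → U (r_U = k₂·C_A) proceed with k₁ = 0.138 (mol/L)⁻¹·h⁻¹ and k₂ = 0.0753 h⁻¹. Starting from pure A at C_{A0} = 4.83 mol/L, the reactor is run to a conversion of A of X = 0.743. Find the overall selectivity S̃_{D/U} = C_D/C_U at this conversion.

4.97

C_A = C_{A0}(1−X) = 1.241 mol/L.
Along a PFR/batch, dC_U/dC_A = −r_U/(r_D+r_U) = −k₂/(k₂+k₁·C_A).
Integrating from C_{A0} to C_A: C_U = (0.0753/0.138)·ln[(0.0753+0.138·4.83)/(0.0753+0.138·1.24)] = 0.5457·ln(0.7418/0.2466) = 0.6010 mol/L.
Then C_D = (C_{A0}−C_A) − C_U = 3.589 − 0.6010 = 2.988 mol/L.
S̃_{D/U} = C_D/C_U = 2.988/0.6010 = 4.97.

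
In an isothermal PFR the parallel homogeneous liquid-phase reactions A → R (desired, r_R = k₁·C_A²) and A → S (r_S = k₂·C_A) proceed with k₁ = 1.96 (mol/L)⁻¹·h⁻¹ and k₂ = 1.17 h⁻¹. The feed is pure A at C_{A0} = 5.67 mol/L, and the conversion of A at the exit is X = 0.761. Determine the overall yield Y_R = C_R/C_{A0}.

C_A = C_{A0}(1−X) = 1.355 mol/L.
Along a PFR/batch, dC_S/dC_A = −r_S/(r_R+r_S) = −k₂/(k₂+k₁·C_A).
Integrating from C_{A0} to C_A: C_S = (1.17/1.96)·ln[(1.17+1.96·5.67)/(1.17+1.96·1.36)] = 0.5969·ln(12.28/3.826) = 0.6963 mol/L.
Then C_R = (C_{A0}−C_A) − C_S = 4.315 − 0.6963 = 3.619 mol/L.
Y_R = C_R/C_{A0} = 3.619/5.67 = 0.638.

0.638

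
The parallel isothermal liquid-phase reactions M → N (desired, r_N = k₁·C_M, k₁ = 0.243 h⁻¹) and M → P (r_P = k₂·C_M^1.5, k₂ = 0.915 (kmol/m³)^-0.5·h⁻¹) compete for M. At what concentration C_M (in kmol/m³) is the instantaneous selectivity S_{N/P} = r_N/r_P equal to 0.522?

0.259 kmol/m³

S_{N/P} = (k₁/k₂)·C_M^-0.5 ⇒ C_M = (S·k₂/k₁)^(-2).
= (0.522×0.915/0.243)^(-2) = (1.966)^(-2) = 0.259 kmol/m³.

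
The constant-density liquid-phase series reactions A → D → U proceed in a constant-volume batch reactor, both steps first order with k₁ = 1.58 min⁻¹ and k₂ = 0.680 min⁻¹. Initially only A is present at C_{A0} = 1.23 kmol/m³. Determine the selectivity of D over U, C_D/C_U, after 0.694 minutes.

The intermediate concentration in a first-order A→B→C sequence is C_D = k₁C_{A0}(e^(−k₁t) − e^(−k₂t))/(k₂−k₁).
e^(−k₁t) = e^(−1.58×0.694) = e^(−1.097) = 0.3340; e^(−k₂t) = e^(−0.4719) = 0.6238.
C_D = 1.58×1.23/(0.680−1.58) × (0.3340−0.6238) = (-2.159)×(-0.2898) = 0.6257 kmol/m³.
C_A = C_{A0}e^(−k₁t) = 0.4109 kmol/m³, so C_U = C_{A0}−C_A−C_D = 0.1934 kmol/m³; C_D/C_U = 3.23.

3.23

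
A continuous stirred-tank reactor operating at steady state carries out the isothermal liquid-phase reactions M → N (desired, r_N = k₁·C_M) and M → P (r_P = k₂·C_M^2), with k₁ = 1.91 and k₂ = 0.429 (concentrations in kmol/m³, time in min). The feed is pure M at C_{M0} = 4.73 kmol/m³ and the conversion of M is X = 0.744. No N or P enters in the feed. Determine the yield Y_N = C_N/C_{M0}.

Exit C_M = C_{M0}(1−X) = 4.73×0.256 = 1.211 kmol/m³.
Rates in a CSTR are evaluated at the outlet concentration: r_N = 1.91×1.211 = 2.313, r_P = 0.429×1.211^2 = 0.6290.
Fraction of consumed M going to N: r_N/(r_N+r_P) = 0.7862.
C_N = 0.7862·C_{M0}·X = 0.7862×4.73×0.744 = 2.77 kmol/m³; Y_N = C_N/C_{M0} = 0.585.

0.585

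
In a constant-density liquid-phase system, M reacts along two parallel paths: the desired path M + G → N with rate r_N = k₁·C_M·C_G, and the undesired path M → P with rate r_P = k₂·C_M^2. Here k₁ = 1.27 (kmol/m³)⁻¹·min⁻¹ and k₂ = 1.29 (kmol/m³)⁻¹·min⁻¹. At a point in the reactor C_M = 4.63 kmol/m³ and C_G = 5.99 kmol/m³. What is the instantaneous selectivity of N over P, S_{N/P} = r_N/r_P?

1.27

S_{N/P} = r_N/r_P = (k₁·C_M·C_G)/(k₂·C_M^2) = (k₁/k₂)·C_M⁻¹·C_G.
= (1.27×4.630×5.990) / (1.29×4.630^2) = 35.22/27.65 = 1.27.
The undesired path is higher order in M, so low C_M (CSTR or dilute feed) favours N.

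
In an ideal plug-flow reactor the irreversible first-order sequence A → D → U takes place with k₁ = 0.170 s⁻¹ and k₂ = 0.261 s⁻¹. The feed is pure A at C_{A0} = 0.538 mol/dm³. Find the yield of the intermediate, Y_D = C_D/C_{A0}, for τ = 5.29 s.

0.290

For first-order series with pure A initially, C_D(τ) = k₁C_{A0}/(k₂−k₁)·(e^(−k₁τ) − e^(−k₂τ)).
e^(−k₁τ) = e^(−0.170×5.29) = e^(−0.8993) = 0.4069; e^(−k₂τ) = e^(−1.381) = 0.2514.
C_D = 0.170×0.538/(0.261−0.170) × (0.4069−0.2514) = 1.005×0.1554 = 0.1562 mol/dm³.
Y_D = C_D/C_{A0} = 0.1562/0.538 = 0.290.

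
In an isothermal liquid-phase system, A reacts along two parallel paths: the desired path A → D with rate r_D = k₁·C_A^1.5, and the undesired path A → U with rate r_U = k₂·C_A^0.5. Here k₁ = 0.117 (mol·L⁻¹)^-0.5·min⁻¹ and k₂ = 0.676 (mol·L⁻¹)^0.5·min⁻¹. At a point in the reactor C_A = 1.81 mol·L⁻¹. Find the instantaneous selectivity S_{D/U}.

0.313

S_{D/U} = r_D/r_U = (k₁·C_A^1.5)/(k₂·C_A^0.5) = (k₁/k₂)·C_A.
= (0.117×1.810^1.5) / (0.676×1.810^0.5) = 0.2849/0.9095 = 0.313.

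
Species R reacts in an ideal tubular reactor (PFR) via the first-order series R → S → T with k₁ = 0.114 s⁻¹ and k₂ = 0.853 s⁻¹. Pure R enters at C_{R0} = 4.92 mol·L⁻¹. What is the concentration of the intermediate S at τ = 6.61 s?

The intermediate concentration in a first-order A→B→C sequence is C_S = k₁C_{R0}(e^(−k₁τ) − e^(−k₂τ))/(k₂−k₁).
e^(−k₁τ) = e^(−0.114×6.61) = e^(−0.7535) = 0.4707; e^(−k₂τ) = e^(−5.638) = 0.003559.
C_S = 0.114×4.92/(0.853−0.114) × (0.4707−0.003559) = 0.7590×0.4671 = 0.3545 mol·L⁻¹.

0.355 mol·L⁻¹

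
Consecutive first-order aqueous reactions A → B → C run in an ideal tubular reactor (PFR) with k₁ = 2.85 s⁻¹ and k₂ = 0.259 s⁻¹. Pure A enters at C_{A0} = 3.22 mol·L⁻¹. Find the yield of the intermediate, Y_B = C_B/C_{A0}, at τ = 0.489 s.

0.696

For first-order series with pure A initially, C_B(τ) = k₁C_{A0}/(k₂−k₁)·(e^(−k₁τ) − e^(−k₂τ)).
e^(−k₁τ) = e^(−2.85×0.489) = e^(−1.394) = 0.2482; e^(−k₂τ) = e^(−0.1267) = 0.8810.
C_B = 2.85×3.22/(0.259−2.85) × (0.2482−0.8810) = (-3.542)×(-0.6329) = 2.242 mol·L⁻¹.
Y_B = C_B/C_{A0} = 2.242/3.22 = 0.696.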